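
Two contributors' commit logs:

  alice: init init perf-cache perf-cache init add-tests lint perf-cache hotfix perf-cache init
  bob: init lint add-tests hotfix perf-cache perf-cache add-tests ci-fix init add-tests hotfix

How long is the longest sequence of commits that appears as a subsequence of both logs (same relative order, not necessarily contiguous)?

6

One common subsequence of length 6: init [1,1] → perf-cache [3,5] → perf-cache [4,6] → init [5,9] → add-tests [6,10] → hotfix [9,11]. Since dp[11][11] = 6, nothing longer is possible.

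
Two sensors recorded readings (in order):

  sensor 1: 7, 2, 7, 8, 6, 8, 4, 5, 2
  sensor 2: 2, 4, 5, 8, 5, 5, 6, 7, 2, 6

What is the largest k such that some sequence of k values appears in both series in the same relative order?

4

Let dp[i][j] be the LCS length of the first i values of sensor 1 and the first j values of sensor 2. dp[i][j] = dp[i-1][j-1]+1 when the i-th and j-th values match, else max(dp[i-1][j], dp[i][j-1]).
    ·  2  4  5  8  5  5  6  7  2  6
 ·  0  0  0  0  0  0  0  0  0  0  0
 7  0  0  0  0  0  0  0  0  1  1  1
 2  0  1  1  1  1  1  1  1  1  2  2
 7  0  1  1  1  1  1  1  1  2  2  2
 8  0  1  1  1  2  2  2  2  2  2  2
 6  0  1  1  1  2  2  2  3  3  3  3
 8  0  1  1  1  2  2  2  3  3  3  3
 4  0  1  2  2  2  2  2  3  3  3  3
 5  0  1  2  3  3  3  3  3  3  3  3
 2  0  1  2  3  3  3  3  3  3  4  4
dp[9][10] = 4. One LCS (by backtracking along matches): 2, 8, 6, 2.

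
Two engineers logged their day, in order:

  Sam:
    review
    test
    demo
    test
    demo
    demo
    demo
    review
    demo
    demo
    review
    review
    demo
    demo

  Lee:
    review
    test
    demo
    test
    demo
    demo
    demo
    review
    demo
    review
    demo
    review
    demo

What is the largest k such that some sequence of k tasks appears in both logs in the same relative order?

Pick review [1,1] → test [2,2] → demo [3,3] → test [4,4] → demo [5,5] → demo [6,6] → demo [7,7] → review [8,8] → demo [9,9] → demo [10,11] → review [12,12] → demo [14,13]; all 12 tasks appear in both, in order. dp[14][13] = 12 confirms this is the maximum.

12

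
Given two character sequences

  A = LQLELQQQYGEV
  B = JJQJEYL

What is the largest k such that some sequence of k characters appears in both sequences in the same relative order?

3

Let dp[i][j] be the LCS length of the first i characters of A and the first j characters of B. dp[i][j] = dp[i-1][j-1]+1 when the i-th and j-th characters match, else max(dp[i-1][j], dp[i][j-1]).
    ·  J  J  Q  J  E  Y  L
 ·  0  0  0  0  0  0  0  0
 L  0  0  0  0  0  0  0  1
 Q  0  0  0  1  1  1  1  1
 L  0  0  0  1  1  1  1  2
 E  0  0  0  1  1  2  2  2
 L  0  0  0  1  1  2  2  3
 Q  0  0  0  1  1  2  2  3
 Q  0  0  0  1  1  2  2  3
 Q  0  0  0  1  1  2  2  3
 Y  0  0  0  1  1  2  3  3
 G  0  0  0  1  1  2  3  3
 E  0  0  0  1  1  2  3  3
 V  0  0  0  1  1  2  3  3
dp[12][7] = 3. One LCS (by backtracking along matches): QEL.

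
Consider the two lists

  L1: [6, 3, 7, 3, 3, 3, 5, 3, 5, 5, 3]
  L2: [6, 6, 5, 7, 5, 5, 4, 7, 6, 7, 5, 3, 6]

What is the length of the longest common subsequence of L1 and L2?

6

Let dp[i][j] be the LCS length of the first i values of L1 and the first j values of L2. dp[i][j] = dp[i-1][j-1]+1 when the i-th and j-th values match, else max(dp[i-1][j], dp[i][j-1]).
    ·  6  6  5  7  5  5  4  7  6  7  5  3  6
 ·  0  0  0  0  0  0  0  0  0  0  0  0  0  0
 6  0  1  1  1  1  1  1  1  1  1  1  1  1  1
 3  0  1  1  1  1  1  1  1  1  1  1  1  2  2
 7  0  1  1  1  2  2  2  2  2  2  2  2  2  2
 3  0  1  1  1  2  2  2  2  2  2  2  2  3  3
 3  0  1  1  1  2  2  2  2  2  2  2  2  3  3
 3  0  1  1  1  2  2  2  2  2  2  2  2  3  3
 5  0  1  1  2  2  3  3  3  3  3  3  3  3  3
 3  0  1  1  2  2  3  3  3  3  3  3  3  4  4
 5  0  1  1  2  2  3  4  4  4  4  4  4  4  4
 5  0  1  1  2  2  3  4  4  4  4  4  5  5  5
 3  0  1  1  2  2  3  4  4  4  4  4  5  6  6
dp[11][13] = 6. One LCS (by backtracking along matches): 6, 7, 5, 5, 5, 3.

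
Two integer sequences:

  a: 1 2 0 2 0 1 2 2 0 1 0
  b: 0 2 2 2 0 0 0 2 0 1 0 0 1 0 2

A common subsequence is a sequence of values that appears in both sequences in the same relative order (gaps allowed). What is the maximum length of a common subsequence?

8

Pick 2 [2,4], then 0 [3,7], then 2 [4,8], then 0 [5,9], then 1 [6,10], then 0 [9,12], then 1 [10,13], then 0 [11,14]; all 8 values appear in both, in order. The LCS DP gives dp[11][15] = 8, so this is optimal.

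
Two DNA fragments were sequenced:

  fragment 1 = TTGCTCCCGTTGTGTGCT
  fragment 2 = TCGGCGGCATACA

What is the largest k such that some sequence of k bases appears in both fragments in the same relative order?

Pick T [5,1], C [8,2], G [9,3], G [12,4], G [14,6], G [16,7], C [17,8], T [18,10]; all 8 bases appear in both, in order. dp[18][13] = 8 confirms this is the maximum.

8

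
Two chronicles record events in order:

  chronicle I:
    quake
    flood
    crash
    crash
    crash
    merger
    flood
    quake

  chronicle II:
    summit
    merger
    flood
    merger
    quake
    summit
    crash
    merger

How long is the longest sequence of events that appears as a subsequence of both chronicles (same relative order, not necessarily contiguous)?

3

One common subsequence of length 3: quake at chronicle I[1]=chronicle II[5]; then crash at chronicle I[5]=chronicle II[7]; then merger at chronicle I[6]=chronicle II[8]. Since dp[8][8] = 3, nothing longer is possible.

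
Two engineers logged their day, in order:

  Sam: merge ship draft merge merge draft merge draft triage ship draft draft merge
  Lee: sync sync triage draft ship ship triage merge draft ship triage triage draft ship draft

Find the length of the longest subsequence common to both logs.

6

One common subsequence of length 6: ship at Sam[2]=Lee[6], then merge at Sam[5]=Lee[8], then draft at Sam[6]=Lee[9], then draft at Sam[8]=Lee[13], then ship at Sam[10]=Lee[14], then draft at Sam[12]=Lee[15]. dp[13][15] = 6 confirms this is the maximum.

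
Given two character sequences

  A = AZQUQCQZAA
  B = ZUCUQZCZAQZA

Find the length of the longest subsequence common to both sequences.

Taking Z at A[2]=B[1], U at A[4]=B[4], Q at A[5]=B[5], C at A[6]=B[7], Q at A[7]=B[10], Z at A[8]=B[11], A at A[10]=B[12] gives a common subsequence of length 7. dp[10][12] = 7 confirms this is the maximum.

7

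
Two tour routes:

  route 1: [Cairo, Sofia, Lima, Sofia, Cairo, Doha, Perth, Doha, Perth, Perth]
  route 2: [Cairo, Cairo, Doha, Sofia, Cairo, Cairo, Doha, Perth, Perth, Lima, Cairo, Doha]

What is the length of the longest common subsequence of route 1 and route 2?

Taking Cairo at route 1[1]=route 2[2] → Sofia at route 1[2]=route 2[4] → Cairo at route 1[5]=route 2[6] → Doha at route 1[6]=route 2[7] → Perth at route 1[7]=route 2[9] → Doha at route 1[8]=route 2[12] gives a common subsequence of length 6. dp[10][12] = 6 confirms this is the maximum.

6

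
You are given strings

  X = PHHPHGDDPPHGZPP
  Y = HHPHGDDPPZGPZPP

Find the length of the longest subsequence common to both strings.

Pick H at X[2]=Y[1] → H at X[3]=Y[2] → P at X[4]=Y[3] → H at X[5]=Y[4] → G at X[6]=Y[5] → D at X[7]=Y[6] → D at X[8]=Y[7] → P at X[9]=Y[8] → P at X[10]=Y[9] → G at X[12]=Y[11] → Z at X[13]=Y[13] → P at X[14]=Y[14] → P at X[15]=Y[15]; all 13 characters appear in both, in order. Since dp[15][15] = 13, nothing longer is possible.

13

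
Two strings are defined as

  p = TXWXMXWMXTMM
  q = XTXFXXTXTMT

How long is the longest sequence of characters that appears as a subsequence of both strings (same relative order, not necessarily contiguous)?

7

Match T [1,2], then X [2,3], then X [4,5], then X [6,6], then X [9,8], then T [10,9], then M [11,10] — 7 characters in the same relative order in both. dp[12][11] = 7 confirms this is the maximum.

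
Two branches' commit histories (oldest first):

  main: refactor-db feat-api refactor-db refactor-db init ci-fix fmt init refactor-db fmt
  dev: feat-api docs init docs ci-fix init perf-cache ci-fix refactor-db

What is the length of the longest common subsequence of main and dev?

Taking feat-api (main #2, dev #1), init (main #5, dev #3), ci-fix (main #6, dev #5), init (main #8, dev #6), refactor-db (main #9, dev #9) gives a common subsequence of length 5. The LCS DP gives dp[10][9] = 5, so this is optimal.

5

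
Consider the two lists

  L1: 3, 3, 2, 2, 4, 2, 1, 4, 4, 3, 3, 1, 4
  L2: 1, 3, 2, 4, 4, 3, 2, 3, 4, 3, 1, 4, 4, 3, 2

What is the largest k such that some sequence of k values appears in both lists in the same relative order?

Match 3 (L1 #1, L2 #2); then 3 (L1 #2, L2 #6); then 2 (L1 #3, L2 #7); then 4 (L1 #5, L2 #9); then 1 (L1 #7, L2 #11); then 4 (L1 #8, L2 #12); then 4 (L1 #9, L2 #13); then 3 (L1 #10, L2 #14) — 8 values in the same relative order in both. The LCS DP gives dp[13][15] = 8, so this is optimal.

8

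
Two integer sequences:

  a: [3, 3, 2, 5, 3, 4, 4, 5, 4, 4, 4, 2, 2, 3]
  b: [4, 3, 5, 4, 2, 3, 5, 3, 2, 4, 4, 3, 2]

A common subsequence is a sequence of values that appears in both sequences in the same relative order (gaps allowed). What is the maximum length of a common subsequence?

7

One common subsequence of length 7: 3 (a #1, b #2), 3 (a #2, b #6), 5 (a #4, b #7), 3 (a #5, b #8), 4 (a #6, b #10), 4 (a #7, b #11), 2 (a #13, b #13), and the DP table's final entry dp[14][13] is also 7, so no common subsequence is longer.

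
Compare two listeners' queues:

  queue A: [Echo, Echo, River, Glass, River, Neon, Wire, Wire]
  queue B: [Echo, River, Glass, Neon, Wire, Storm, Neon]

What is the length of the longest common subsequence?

5

Taking Echo (queue A #2, queue B #1); then River (queue A #3, queue B #2); then Glass (queue A #4, queue B #3); then Neon (queue A #6, queue B #4); then Wire (queue A #7, queue B #5) gives a common subsequence of length 5, and the DP table's final entry dp[8][7] is also 5, so no common subsequence is longer.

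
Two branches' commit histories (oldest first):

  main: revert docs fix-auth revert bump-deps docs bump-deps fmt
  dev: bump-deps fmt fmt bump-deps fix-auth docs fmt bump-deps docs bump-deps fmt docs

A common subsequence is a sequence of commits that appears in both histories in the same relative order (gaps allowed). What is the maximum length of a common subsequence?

5

Match docs (main #2, dev #6), bump-deps (main #5, dev #8), docs (main #6, dev #9), bump-deps (main #7, dev #10), fmt (main #8, dev #11) — 5 commits in the same relative order in both. The LCS DP gives dp[8][12] = 5, so this is optimal.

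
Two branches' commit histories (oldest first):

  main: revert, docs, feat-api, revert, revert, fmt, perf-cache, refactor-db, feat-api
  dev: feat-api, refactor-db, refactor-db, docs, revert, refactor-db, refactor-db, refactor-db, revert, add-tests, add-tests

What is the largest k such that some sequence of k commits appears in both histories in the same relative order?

Taking docs (main #2, dev #4); then revert (main #4, dev #5); then revert (main #5, dev #9) gives a common subsequence of length 3, and the DP table's final entry dp[9][11] is also 3, so no common subsequence is longer.

3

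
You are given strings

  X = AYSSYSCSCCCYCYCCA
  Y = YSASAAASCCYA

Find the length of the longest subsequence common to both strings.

Taking Y (X #2, Y #1) → S (X #3, Y #2) → S (X #4, Y #4) → S (X #8, Y #8) → C (X #11, Y #9) → C (X #13, Y #10) → Y (X #14, Y #11) → A (X #17, Y #12) gives a common subsequence of length 8. dp[17][12] = 8 confirms this is the maximum.

8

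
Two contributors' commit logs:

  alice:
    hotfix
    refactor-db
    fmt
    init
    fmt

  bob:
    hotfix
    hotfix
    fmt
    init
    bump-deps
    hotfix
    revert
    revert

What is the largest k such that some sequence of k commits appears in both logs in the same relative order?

Taking hotfix [1,2], fmt [3,3], init [4,4] gives a common subsequence of length 3. Since dp[5][8] = 3, nothing longer is possible.

3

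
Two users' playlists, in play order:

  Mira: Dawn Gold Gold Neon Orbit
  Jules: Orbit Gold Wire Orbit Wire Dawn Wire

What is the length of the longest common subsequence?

Taking Gold at Mira[2]=Jules[2], then Orbit at Mira[5]=Jules[4] gives a common subsequence of length 2. dp[5][7] = 2 confirms this is the maximum.

2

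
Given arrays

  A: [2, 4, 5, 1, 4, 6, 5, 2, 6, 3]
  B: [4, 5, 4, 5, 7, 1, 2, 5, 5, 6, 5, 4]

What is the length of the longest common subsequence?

6

Pick 4 [2,1], then 5 [3,2], then 4 [5,3], then 5 [7,4], then 2 [8,7], then 6 [9,10]; all 6 values appear in both, in order, and the DP table's final entry dp[10][12] is also 6, so no common subsequence is longer.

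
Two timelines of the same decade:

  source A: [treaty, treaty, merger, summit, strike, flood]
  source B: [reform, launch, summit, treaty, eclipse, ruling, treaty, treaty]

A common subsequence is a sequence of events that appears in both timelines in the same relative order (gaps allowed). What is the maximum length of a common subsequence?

One common subsequence of length 2: treaty (source A #1, source B #7) → treaty (source A #2, source B #8), and the DP table's final entry dp[6][8] is also 2, so no common subsequence is longer.

2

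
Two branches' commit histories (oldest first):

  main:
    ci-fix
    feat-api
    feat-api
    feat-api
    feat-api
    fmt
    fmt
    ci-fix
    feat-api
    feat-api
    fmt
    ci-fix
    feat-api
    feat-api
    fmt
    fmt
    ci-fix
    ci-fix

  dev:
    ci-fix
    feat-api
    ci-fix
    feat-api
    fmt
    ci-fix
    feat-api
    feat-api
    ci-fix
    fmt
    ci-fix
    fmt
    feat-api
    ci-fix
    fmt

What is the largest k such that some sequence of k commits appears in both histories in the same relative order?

Match ci-fix at main[1]=dev[1]; then feat-api at main[2]=dev[2]; then feat-api at main[5]=dev[4]; then fmt at main[7]=dev[5]; then ci-fix at main[8]=dev[6]; then feat-api at main[9]=dev[7]; then feat-api at main[10]=dev[8]; then fmt at main[11]=dev[10]; then ci-fix at main[12]=dev[11]; then feat-api at main[13]=dev[13]; then fmt at main[16]=dev[15] — 11 commits in the same relative order in both. dp[18][15] = 11 confirms this is the maximum.

11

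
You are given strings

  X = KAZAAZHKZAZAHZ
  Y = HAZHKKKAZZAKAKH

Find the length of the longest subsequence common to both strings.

8

One common subsequence of length 8: A (X #2, Y #2); then Z (X #3, Y #3); then A (X #5, Y #8); then Z (X #6, Y #9); then Z (X #9, Y #10); then A (X #10, Y #11); then A (X #12, Y #13); then H (X #13, Y #15). Since dp[14][15] = 8, nothing longer is possible.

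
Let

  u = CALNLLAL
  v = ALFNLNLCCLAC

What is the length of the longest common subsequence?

Taking A (u #2, v #1), L (u #3, v #5), N (u #4, v #6), L (u #5, v #7), L (u #6, v #10), A (u #7, v #11) gives a common subsequence of length 6. dp[8][12] = 6 confirms this is the maximum.

6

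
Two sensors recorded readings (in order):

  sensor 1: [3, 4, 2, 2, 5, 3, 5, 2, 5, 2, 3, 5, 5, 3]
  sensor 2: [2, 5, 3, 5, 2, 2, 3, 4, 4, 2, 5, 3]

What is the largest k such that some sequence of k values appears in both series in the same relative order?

9

Taking 2 at sensor 1[4]=sensor 2[1]; then 5 at sensor 1[5]=sensor 2[2]; then 3 at sensor 1[6]=sensor 2[3]; then 5 at sensor 1[7]=sensor 2[4]; then 2 at sensor 1[8]=sensor 2[5]; then 2 at sensor 1[10]=sensor 2[6]; then 3 at sensor 1[11]=sensor 2[7]; then 5 at sensor 1[13]=sensor 2[11]; then 3 at sensor 1[14]=sensor 2[12] gives a common subsequence of length 9, and the DP table's final entry dp[14][12] is also 9, so no common subsequence is longer.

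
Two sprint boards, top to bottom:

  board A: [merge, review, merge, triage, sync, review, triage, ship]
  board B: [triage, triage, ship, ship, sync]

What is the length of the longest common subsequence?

3

Taking triage at board A[4]=board B[1], triage at board A[7]=board B[2], ship at board A[8]=board B[4] gives a common subsequence of length 3, and the DP table's final entry dp[8][5] is also 3, so no common subsequence is longer.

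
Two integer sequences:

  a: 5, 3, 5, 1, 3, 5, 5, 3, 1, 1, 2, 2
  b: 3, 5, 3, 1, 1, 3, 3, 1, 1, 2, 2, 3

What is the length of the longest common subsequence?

Pick 5 (a #1, b #2); then 3 (a #2, b #3); then 1 (a #4, b #5); then 3 (a #5, b #6); then 3 (a #8, b #7); then 1 (a #9, b #8); then 1 (a #10, b #9); then 2 (a #11, b #10); then 2 (a #12, b #11); all 9 values appear in both, in order. dp[12][12] = 9 confirms this is the maximum.

9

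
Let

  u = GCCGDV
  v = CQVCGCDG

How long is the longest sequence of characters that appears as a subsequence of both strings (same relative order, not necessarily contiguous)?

4

Let dp[i][j] be the LCS length of the first i characters of u and the first j characters of v. dp[i][j] = dp[i-1][j-1]+1 when the i-th and j-th characters match, else max(dp[i-1][j], dp[i][j-1]).
    ·  C  Q  V  C  G  C  D  G
 ·  0  0  0  0  0  0  0  0  0
 G  0  0  0  0  0  1  1  1  1
 C  0  1  1  1  1  1  2  2  2
 C  0  1  1  1  2  2  2  2  2
 G  0  1  1  1  2  3  3  3  3
 D  0  1  1  1  2  3  3  4  4
 V  0  1  1  2  2  3  3  4  4
dp[6][8] = 4. One LCS (by backtracking along matches): CCGD.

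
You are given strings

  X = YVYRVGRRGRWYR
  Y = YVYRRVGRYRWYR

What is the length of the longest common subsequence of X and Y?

Pick Y [1,1] → V [2,2] → Y [3,3] → R [4,5] → V [5,6] → G [6,7] → R [7,8] → R [10,10] → W [11,11] → Y [12,12] → R [13,13]; all 11 characters appear in both, in order, and the DP table's final entry dp[13][13] is also 11, so no common subsequence is longer.

11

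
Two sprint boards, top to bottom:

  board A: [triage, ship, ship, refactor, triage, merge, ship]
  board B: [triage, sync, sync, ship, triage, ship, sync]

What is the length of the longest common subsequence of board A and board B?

4

Match triage (board A #1, board B #1), ship (board A #3, board B #4), triage (board A #5, board B #5), ship (board A #7, board B #6) — 4 tasks in the same relative order in both. Since dp[7][7] = 4, nothing longer is possible.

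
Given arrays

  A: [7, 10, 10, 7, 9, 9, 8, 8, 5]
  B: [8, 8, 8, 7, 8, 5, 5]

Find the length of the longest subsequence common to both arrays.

Taking 7 [4,4], then 8 [7,5], then 5 [9,7] gives a common subsequence of length 3. dp[9][7] = 3 confirms this is the maximum.

3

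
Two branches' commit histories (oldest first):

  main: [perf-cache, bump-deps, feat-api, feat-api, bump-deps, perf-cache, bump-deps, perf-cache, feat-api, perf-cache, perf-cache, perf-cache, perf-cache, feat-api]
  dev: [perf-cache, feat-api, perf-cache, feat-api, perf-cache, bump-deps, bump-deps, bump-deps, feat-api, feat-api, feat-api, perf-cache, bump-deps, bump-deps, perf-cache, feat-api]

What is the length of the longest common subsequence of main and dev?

9

Match perf-cache (main #1, dev #1) → feat-api (main #3, dev #2) → feat-api (main #4, dev #4) → bump-deps (main #5, dev #7) → bump-deps (main #7, dev #8) → feat-api (main #9, dev #11) → perf-cache (main #10, dev #12) → perf-cache (main #13, dev #15) → feat-api (main #14, dev #16) — 9 commits in the same relative order in both. dp[14][16] = 9 confirms this is the maximum.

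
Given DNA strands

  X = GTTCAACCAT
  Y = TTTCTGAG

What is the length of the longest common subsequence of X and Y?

Let dp[i][j] be the LCS length of the first i bases of X and the first j bases of Y. dp[i][j] = dp[i-1][j-1]+1 when the i-th and j-th bases match, else max(dp[i-1][j], dp[i][j-1]).
    ·  T  T  T  C  T  G  A  G
 ·  0  0  0  0  0  0  0  0  0
 G  0  0  0  0  0  0  1  1  1
 T  0  1  1  1  1  1  1  1  1
 T  0  1  2  2  2  2  2  2  2
 C  0  1  2  2  3  3  3  3  3
 A  0  1  2  2  3  3  3  4  4
 A  0  1  2  2  3  3  3  4  4
 C  0  1  2  2  3  3  3  4  4
 C  0  1  2  2  3  3  3  4  4
 A  0  1  2  2  3  3  3  4  4
 T  0  1  2  3  3  4  4  4  4
dp[10][8] = 4. One LCS (by backtracking along matches): TTCA.

4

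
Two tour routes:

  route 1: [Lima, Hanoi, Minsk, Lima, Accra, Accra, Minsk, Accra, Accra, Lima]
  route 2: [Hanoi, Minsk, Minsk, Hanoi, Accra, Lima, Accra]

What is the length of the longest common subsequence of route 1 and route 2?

5

Pick Hanoi at route 1[2]=route 2[1], Minsk at route 1[3]=route 2[2], Minsk at route 1[7]=route 2[3], Accra at route 1[8]=route 2[5], Accra at route 1[9]=route 2[7]; all 5 stops appear in both, in order, and the DP table's final entry dp[10][7] is also 5, so no common subsequence is longer.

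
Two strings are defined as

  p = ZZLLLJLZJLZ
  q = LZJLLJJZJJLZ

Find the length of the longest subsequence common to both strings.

8

One common subsequence of length 8: Z [1,2], L [3,4], L [4,5], J [6,7], Z [8,8], J [9,10], L [10,11], Z [11,12]. Since dp[11][12] = 8, nothing longer is possible.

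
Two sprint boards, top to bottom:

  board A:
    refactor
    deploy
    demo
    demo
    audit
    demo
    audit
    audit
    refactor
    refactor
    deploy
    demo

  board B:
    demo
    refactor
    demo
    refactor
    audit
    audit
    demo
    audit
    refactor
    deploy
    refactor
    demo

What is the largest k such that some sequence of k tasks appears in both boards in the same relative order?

Pick refactor at board A[1]=board B[2], demo at board A[3]=board B[3], audit at board A[5]=board B[6], demo at board A[6]=board B[7], audit at board A[8]=board B[8], refactor at board A[9]=board B[9], refactor at board A[10]=board B[11], demo at board A[12]=board B[12]; all 8 tasks appear in both, in order, and the DP table's final entry dp[12][12] is also 8, so no common subsequence is longer.

8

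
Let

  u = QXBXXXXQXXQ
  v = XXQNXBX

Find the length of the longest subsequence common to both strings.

5

Let dp[i][j] be the LCS length of the first i characters of u and the first j characters of v. dp[i][j] = dp[i-1][j-1]+1 when the i-th and j-th characters match, else max(dp[i-1][j], dp[i][j-1]).
    ·  X  X  Q  N  X  B  X
 ·  0  0  0  0  0  0  0  0
 Q  0  0  0  1  1  1  1  1
 X  0  1  1  1  1  2  2  2
 B  0  1  1  1  1  2  3  3
 X  0  1  2  2  2  2  3  4
 X  0  1  2  2  2  3  3  4
 X  0  1  2  2  2  3  3  4
 X  0  1  2  2  2  3  3  4
 Q  0  1  2  3  3  3  3  4
 X  0  1  2  3  3  4  4  4
 X  0  1  2  3  3  4  4  5
 Q  0  1  2  3  3  4  4  5
dp[11][7] = 5. One LCS (by backtracking along matches): XXQXX.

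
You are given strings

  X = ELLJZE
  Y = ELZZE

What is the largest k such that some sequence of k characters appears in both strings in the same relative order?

4

Pick E at X[1]=Y[1], L at X[2]=Y[2], Z at X[5]=Y[4], E at X[6]=Y[5]; all 4 characters appear in both, in order, and the DP table's final entry dp[6][5] is also 4, so no common subsequence is longer.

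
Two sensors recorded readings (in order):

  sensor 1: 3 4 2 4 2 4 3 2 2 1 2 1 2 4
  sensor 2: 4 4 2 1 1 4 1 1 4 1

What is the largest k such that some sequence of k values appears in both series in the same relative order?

Match 4 (sensor 1 #2, sensor 2 #1) → 4 (sensor 1 #4, sensor 2 #2) → 2 (sensor 1 #5, sensor 2 #3) → 4 (sensor 1 #6, sensor 2 #6) → 1 (sensor 1 #10, sensor 2 #7) → 1 (sensor 1 #12, sensor 2 #8) → 4 (sensor 1 #14, sensor 2 #9) — 7 values in the same relative order in both. The LCS DP gives dp[14][10] = 7, so this is optimal.

7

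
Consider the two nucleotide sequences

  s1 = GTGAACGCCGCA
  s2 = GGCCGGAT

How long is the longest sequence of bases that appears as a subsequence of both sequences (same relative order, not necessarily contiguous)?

Pick G at s1[1]=s2[1], then G at s1[3]=s2[2], then C at s1[6]=s2[4], then G at s1[7]=s2[5], then G at s1[10]=s2[6], then A at s1[12]=s2[7]; all 6 bases appear in both, in order. Since dp[12][8] = 6, nothing longer is possible.

6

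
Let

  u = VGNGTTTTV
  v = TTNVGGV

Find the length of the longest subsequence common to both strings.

4

Match V [1,4]; then G [2,5]; then G [4,6]; then V [9,7] — 4 characters in the same relative order in both. dp[9][7] = 4 confirms this is the maximum.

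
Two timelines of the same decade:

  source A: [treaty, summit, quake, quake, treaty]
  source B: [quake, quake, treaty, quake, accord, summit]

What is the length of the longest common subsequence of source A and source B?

One common subsequence of length 3: quake [3,1]; then quake [4,2]; then treaty [5,3]. The LCS DP gives dp[5][6] = 3, so this is optimal.

3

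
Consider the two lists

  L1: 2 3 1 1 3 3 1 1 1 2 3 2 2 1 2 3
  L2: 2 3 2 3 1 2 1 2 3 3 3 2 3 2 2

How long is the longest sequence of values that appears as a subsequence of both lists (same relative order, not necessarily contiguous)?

10

Pick 2 [1,3], then 3 [2,4], then 1 [3,5], then 1 [4,7], then 3 [5,10], then 3 [6,11], then 2 [10,12], then 3 [11,13], then 2 [13,14], then 2 [15,15]; all 10 values appear in both, in order. dp[16][15] = 10 confirms this is the maximum.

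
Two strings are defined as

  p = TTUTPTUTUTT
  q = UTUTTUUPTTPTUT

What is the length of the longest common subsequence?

Match T [1,4], then T [2,5], then U [3,7], then T [4,10], then P [5,11], then T [8,12], then U [9,13], then T [11,14] — 8 characters in the same relative order in both. dp[11][14] = 8 confirms this is the maximum.

8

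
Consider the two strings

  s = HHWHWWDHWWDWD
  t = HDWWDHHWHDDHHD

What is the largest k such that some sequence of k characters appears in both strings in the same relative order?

8

Pick H (s #1, t #1); then W (s #5, t #3); then W (s #6, t #4); then D (s #7, t #5); then H (s #8, t #7); then W (s #9, t #8); then D (s #11, t #11); then D (s #13, t #14); all 8 characters appear in both, in order. dp[13][14] = 8 confirms this is the maximum.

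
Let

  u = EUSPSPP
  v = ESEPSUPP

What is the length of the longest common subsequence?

6

One common subsequence of length 6: E [1,1], then S [3,2], then P [4,4], then S [5,5], then P [6,7], then P [7,8]. Since dp[7][8] = 6, nothing longer is possible.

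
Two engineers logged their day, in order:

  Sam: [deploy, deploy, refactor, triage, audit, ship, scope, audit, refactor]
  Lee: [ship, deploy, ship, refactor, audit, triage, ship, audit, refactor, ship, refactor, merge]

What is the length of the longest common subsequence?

Taking deploy [1,2]; then refactor [3,4]; then triage [4,6]; then audit [5,8]; then ship [6,10]; then refactor [9,11] gives a common subsequence of length 6, and the DP table's final entry dp[9][12] is also 6, so no common subsequence is longer.

6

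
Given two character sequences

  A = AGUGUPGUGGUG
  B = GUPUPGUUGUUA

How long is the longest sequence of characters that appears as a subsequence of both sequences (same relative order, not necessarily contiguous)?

Let dp[i][j] be the LCS length of the first i characters of A and the first j characters of B. dp[i][j] = dp[i-1][j-1]+1 when the i-th and j-th characters match, else max(dp[i-1][j], dp[i][j-1]).
    ·  G  U  P  U  P  G  U  U  G  U  U  A
 ·  0  0  0  0  0  0  0  0  0  0  0  0  0
 A  0  0  0  0  0  0  0  0  0  0  0  0  1
 G  0  1  1  1  1  1  1  1  1  1  1  1  1
 U  0  1  2  2  2  2  2  2  2  2  2  2  2
 G  0  1  2  2  2  2  3  3  3  3  3  3  3
 U  0  1  2  2  3  3  3  4  4  4  4  4  4
 P  0  1  2  3  3  4  4  4  4  4  4  4  4
 G  0  1  2  3  3  4  5  5  5  5  5  5  5
 U  0  1  2  3  4  4  5  6  6  6  6  6  6
 G  0  1  2  3  4  4  5  6  6  7  7  7  7
 G  0  1  2  3  4  4  5  6  6  7  7  7  7
 U  0  1  2  3  4  4  5  6  7  7  8  8  8
 G  0  1  2  3  4  4  5  6  7  8  8  8  8
dp[12][12] = 8. One LCS (by backtracking along matches): GUUPGUGU.

8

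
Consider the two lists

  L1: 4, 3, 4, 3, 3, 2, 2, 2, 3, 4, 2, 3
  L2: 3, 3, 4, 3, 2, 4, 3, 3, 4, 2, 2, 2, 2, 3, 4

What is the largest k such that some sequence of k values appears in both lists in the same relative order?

10

One common subsequence of length 10: 4 (L1 #1, L2 #3) → 3 (L1 #2, L2 #4) → 4 (L1 #3, L2 #6) → 3 (L1 #4, L2 #7) → 3 (L1 #5, L2 #8) → 2 (L1 #6, L2 #11) → 2 (L1 #7, L2 #12) → 2 (L1 #8, L2 #13) → 3 (L1 #9, L2 #14) → 4 (L1 #10, L2 #15). dp[12][15] = 10 confirms this is the maximum.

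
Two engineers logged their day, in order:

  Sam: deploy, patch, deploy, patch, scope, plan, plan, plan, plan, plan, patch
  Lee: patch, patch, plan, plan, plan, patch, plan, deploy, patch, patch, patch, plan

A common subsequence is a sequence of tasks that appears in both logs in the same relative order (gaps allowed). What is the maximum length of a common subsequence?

Pick patch (Sam #2, Lee #1) → patch (Sam #4, Lee #2) → plan (Sam #6, Lee #3) → plan (Sam #7, Lee #4) → plan (Sam #8, Lee #5) → plan (Sam #9, Lee #7) → plan (Sam #10, Lee #12); all 7 tasks appear in both, in order. The LCS DP gives dp[11][12] = 7, so this is optimal.

7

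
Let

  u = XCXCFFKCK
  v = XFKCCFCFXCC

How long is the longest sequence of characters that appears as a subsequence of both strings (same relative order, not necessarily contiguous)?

6

Taking X [1,1], C [2,4], C [4,5], F [5,6], F [6,8], C [8,11] gives a common subsequence of length 6. The LCS DP gives dp[9][11] = 6, so this is optimal.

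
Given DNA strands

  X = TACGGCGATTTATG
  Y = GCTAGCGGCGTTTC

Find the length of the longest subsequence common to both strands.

10

Pick T at X[1]=Y[3] → A at X[2]=Y[4] → C at X[3]=Y[6] → G at X[4]=Y[7] → G at X[5]=Y[8] → C at X[6]=Y[9] → G at X[7]=Y[10] → T at X[9]=Y[11] → T at X[10]=Y[12] → T at X[11]=Y[13]; all 10 bases appear in both, in order. Since dp[14][14] = 10, nothing longer is possible.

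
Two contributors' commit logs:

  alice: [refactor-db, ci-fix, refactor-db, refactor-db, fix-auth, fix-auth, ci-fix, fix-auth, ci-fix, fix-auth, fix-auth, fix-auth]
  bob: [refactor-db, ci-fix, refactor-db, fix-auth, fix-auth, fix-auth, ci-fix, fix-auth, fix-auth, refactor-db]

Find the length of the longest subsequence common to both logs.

9

Pick refactor-db [1,1] → ci-fix [2,2] → refactor-db [4,3] → fix-auth [5,4] → fix-auth [6,5] → fix-auth [8,6] → ci-fix [9,7] → fix-auth [10,8] → fix-auth [11,9]; all 9 commits appear in both, in order. dp[12][10] = 9 confirms this is the maximum.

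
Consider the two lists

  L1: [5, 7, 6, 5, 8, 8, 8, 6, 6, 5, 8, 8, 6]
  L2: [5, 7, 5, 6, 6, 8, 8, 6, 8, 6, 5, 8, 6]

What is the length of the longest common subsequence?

10

Match 5 [1,1], then 7 [2,2], then 6 [3,5], then 8 [5,6], then 8 [6,7], then 8 [7,9], then 6 [9,10], then 5 [10,11], then 8 [12,12], then 6 [13,13] — 10 values in the same relative order in both, and the DP table's final entry dp[13][13] is also 10, so no common subsequence is longer.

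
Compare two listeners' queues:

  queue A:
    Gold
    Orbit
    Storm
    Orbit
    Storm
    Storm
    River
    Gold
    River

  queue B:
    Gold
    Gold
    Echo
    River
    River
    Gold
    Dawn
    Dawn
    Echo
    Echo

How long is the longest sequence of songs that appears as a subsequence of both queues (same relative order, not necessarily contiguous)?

3

Match Gold at queue A[1]=queue B[2]; then River at queue A[7]=queue B[5]; then Gold at queue A[8]=queue B[6] — 3 songs in the same relative order in both, and the DP table's final entry dp[9][10] is also 3, so no common subsequence is longer.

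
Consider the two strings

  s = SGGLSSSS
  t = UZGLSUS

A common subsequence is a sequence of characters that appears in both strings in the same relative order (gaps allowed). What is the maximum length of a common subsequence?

4

Let dp[i][j] be the LCS length of the first i characters of s and the first j characters of t. dp[i][j] = dp[i-1][j-1]+1 when the i-th and j-th characters match, else max(dp[i-1][j], dp[i][j-1]).
    ·  U  Z  G  L  S  U  S
 ·  0  0  0  0  0  0  0  0
 S  0  0  0  0  0  1  1  1
 G  0  0  0  1  1  1  1  1
 G  0  0  0  1  1  1  1  1
 L  0  0  0  1  2  2  2  2
 S  0  0  0  1  2  3  3  3
 S  0  0  0  1  2  3  3  4
 S  0  0  0  1  2  3  3  4
 S  0  0  0  1  2  3  3  4
dp[8][7] = 4. One LCS (by backtracking along matches): GLSS.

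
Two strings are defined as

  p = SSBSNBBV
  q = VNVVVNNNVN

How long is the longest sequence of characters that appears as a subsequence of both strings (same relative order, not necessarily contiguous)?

Let dp[i][j] be the LCS length of the first i characters of p and the first j characters of q. dp[i][j] = dp[i-1][j-1]+1 when the i-th and j-th characters match, else max(dp[i-1][j], dp[i][j-1]).
    ·  V  N  V  V  V  N  N  N  V  N
 ·  0  0  0  0  0  0  0  0  0  0  0
 S  0  0  0  0  0  0  0  0  0  0  0
 S  0  0  0  0  0  0  0  0  0  0  0
 B  0  0  0  0  0  0  0  0  0  0  0
 S  0  0  0  0  0  0  0  0  0  0  0
 N  0  0  1  1  1  1  1  1  1  1  1
 B  0  0  1  1  1  1  1  1  1  1  1
 B  0  0  1  1  1  1  1  1  1  1  1
 V  0  1  1  2  2  2  2  2  2  2  2
dp[8][10] = 2. One LCS (by backtracking along matches): NV.

2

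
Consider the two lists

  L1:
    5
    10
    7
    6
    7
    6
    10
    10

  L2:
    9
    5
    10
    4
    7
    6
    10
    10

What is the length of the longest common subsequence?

One common subsequence of length 6: 5 at L1[1]=L2[2], 10 at L1[2]=L2[3], 7 at L1[5]=L2[5], 6 at L1[6]=L2[6], 10 at L1[7]=L2[7], 10 at L1[8]=L2[8], and the DP table's final entry dp[8][8] is also 6, so no common subsequence is longer.

6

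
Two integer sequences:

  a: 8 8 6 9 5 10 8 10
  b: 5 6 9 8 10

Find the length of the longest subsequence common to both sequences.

4

Let dp[i][j] be the LCS length of the first i values of a and the first j values of b. dp[i][j] = dp[i-1][j-1]+1 when the i-th and j-th values match, else max(dp[i-1][j], dp[i][j-1]).
    ·  5  6  9  8 10
 ·  0  0  0  0  0  0
 8  0  0  0  0  1  1
 8  0  0  0  0  1  1
 6  0  0  1  1  1  1
 9  0  0  1  2  2  2
 5  0  1  1  2  2  2
10  0  1  1  2  2  3
 8  0  1  1  2  3  3
10  0  1  1  2  3  4
dp[8][5] = 4. One LCS (by backtracking along matches): 6, 9, 8, 10.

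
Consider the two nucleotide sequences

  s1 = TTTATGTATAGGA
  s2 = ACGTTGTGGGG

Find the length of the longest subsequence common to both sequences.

6

Let dp[i][j] be the LCS length of the first i bases of s1 and the first j bases of s2. dp[i][j] = dp[i-1][j-1]+1 when the i-th and j-th bases match, else max(dp[i-1][j], dp[i][j-1]).
    ·  A  C  G  T  T  G  T  G  G  G  G
 ·  0  0  0  0  0  0  0  0  0  0  0  0
 T  0  0  0  0  1  1  1  1  1  1  1  1
 T  0  0  0  0  1  2  2  2  2  2  2  2
 T  0  0  0  0  1  2  2  3  3  3  3  3
 A  0  1  1  1  1  2  2  3  3  3  3  3
 T  0  1  1  1  2  2  2  3  3  3  3  3
 G  0  1  1  2  2  2  3  3  4  4  4  4
 T  0  1  1  2  3  3  3  4  4  4  4  4
 A  0  1  1  2  3  3  3  4  4  4  4  4
 T  0  1  1  2  3  4  4  4  4  4  4  4
 A  0  1  1  2  3  4  4  4  4  4  4  4
 G  0  1  1  2  3  4  5  5  5  5  5  5
 G  0  1  1  2  3  4  5  5  6  6  6  6
 A  0  1  1  2  3  4  5  5  6  6  6  6
dp[13][11] = 6. One LCS (by backtracking along matches): TTTGGG.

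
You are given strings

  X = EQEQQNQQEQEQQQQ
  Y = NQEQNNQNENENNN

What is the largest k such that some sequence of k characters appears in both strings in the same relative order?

Taking Q (X #2, Y #2), E (X #3, Y #3), Q (X #4, Y #4), Q (X #5, Y #7), N (X #6, Y #8), E (X #9, Y #9), E (X #11, Y #11) gives a common subsequence of length 7, and the DP table's final entry dp[15][14] is also 7, so no common subsequence is longer.

7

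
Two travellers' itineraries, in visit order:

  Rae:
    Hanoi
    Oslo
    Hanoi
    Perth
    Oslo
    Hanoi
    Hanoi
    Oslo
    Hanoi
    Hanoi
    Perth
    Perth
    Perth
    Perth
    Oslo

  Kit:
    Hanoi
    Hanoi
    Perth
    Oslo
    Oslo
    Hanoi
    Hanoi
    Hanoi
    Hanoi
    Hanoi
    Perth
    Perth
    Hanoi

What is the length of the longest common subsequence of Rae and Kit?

10

Match Hanoi (Rae #1, Kit #1) → Hanoi (Rae #3, Kit #2) → Perth (Rae #4, Kit #3) → Oslo (Rae #5, Kit #5) → Hanoi (Rae #6, Kit #7) → Hanoi (Rae #7, Kit #8) → Hanoi (Rae #9, Kit #9) → Hanoi (Rae #10, Kit #10) → Perth (Rae #11, Kit #11) → Perth (Rae #12, Kit #12) — 10 stops in the same relative order in both. The LCS DP gives dp[15][13] = 10, so this is optimal.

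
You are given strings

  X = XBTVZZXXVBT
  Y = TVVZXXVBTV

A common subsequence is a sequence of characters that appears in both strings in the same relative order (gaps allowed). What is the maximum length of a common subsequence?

Let dp[i][j] be the LCS length of the first i characters of X and the first j characters of Y. dp[i][j] = dp[i-1][j-1]+1 when the i-th and j-th characters match, else max(dp[i-1][j], dp[i][j-1]).
    ·  T  V  V  Z  X  X  V  B  T  V
 ·  0  0  0  0  0  0  0  0  0  0  0
 X  0  0  0  0  0  1  1  1  1  1  1
 B  0  0  0  0  0  1  1  1  2  2  2
 T  0  1  1  1  1  1  1  1  2  3  3
 V  0  1  2  2  2  2  2  2  2  3  4
 Z  0  1  2  2  3  3  3  3  3  3  4
 Z  0  1  2  2  3  3  3  3  3  3  4
 X  0  1  2  2  3  4  4  4  4  4  4
 X  0  1  2  2  3  4  5  5  5  5  5
 V  0  1  2  3  3  4  5  6  6  6  6
 B  0  1  2  3  3  4  5  6  7  7  7
 T  0  1  2  3  3  4  5  6  7  8  8
dp[11][10] = 8. One LCS (by backtracking along matches): TVZXXVBT.

8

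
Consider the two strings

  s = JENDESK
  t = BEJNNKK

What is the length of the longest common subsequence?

3

Taking J at s[1]=t[3] → N at s[3]=t[5] → K at s[7]=t[7] gives a common subsequence of length 3, and the DP table's final entry dp[7][7] is also 3, so no common subsequence is longer.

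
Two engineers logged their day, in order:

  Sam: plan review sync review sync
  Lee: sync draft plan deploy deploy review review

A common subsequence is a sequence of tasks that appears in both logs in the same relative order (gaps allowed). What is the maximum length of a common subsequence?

Pick plan at Sam[1]=Lee[3], review at Sam[2]=Lee[6], review at Sam[4]=Lee[7]; all 3 tasks appear in both, in order. dp[5][7] = 3 confirms this is the maximum.

3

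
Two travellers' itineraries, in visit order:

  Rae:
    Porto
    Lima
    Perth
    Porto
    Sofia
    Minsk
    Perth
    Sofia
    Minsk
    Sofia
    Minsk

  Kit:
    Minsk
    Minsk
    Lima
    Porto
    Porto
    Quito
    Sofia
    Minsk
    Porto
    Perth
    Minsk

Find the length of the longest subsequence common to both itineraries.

Pick Porto at Rae[1]=Kit[4] → Porto at Rae[4]=Kit[5] → Sofia at Rae[5]=Kit[7] → Minsk at Rae[6]=Kit[8] → Perth at Rae[7]=Kit[10] → Minsk at Rae[11]=Kit[11]; all 6 stops appear in both, in order. dp[11][11] = 6 confirms this is the maximum.

6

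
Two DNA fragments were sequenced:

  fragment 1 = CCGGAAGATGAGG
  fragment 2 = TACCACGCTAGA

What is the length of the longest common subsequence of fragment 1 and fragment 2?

Match C (fragment 1 #1, fragment 2 #3), then C (fragment 1 #2, fragment 2 #4), then A (fragment 1 #5, fragment 2 #5), then G (fragment 1 #7, fragment 2 #7), then A (fragment 1 #8, fragment 2 #10), then G (fragment 1 #10, fragment 2 #11), then A (fragment 1 #11, fragment 2 #12) — 7 bases in the same relative order in both, and the DP table's final entry dp[13][12] is also 7, so no common subsequence is longer.

7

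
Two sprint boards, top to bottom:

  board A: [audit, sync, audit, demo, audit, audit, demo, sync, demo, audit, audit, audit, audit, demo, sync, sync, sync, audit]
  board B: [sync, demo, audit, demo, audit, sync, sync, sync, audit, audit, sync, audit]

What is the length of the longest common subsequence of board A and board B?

9

Pick sync at board A[2]=board B[1] → audit at board A[3]=board B[3] → demo at board A[4]=board B[4] → audit at board A[5]=board B[5] → sync at board A[8]=board B[8] → audit at board A[12]=board B[9] → audit at board A[13]=board B[10] → sync at board A[17]=board B[11] → audit at board A[18]=board B[12]; all 9 tasks appear in both, in order. The LCS DP gives dp[18][12] = 9, so this is optimal.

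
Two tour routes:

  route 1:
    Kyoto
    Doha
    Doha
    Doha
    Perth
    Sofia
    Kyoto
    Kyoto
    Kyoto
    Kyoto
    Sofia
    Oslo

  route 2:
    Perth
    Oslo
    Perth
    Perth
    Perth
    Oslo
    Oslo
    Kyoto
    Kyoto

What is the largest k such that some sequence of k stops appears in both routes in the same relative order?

Taking Perth at route 1[5]=route 2[5] → Kyoto at route 1[9]=route 2[8] → Kyoto at route 1[10]=route 2[9] gives a common subsequence of length 3. dp[12][9] = 3 confirms this is the maximum.

3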